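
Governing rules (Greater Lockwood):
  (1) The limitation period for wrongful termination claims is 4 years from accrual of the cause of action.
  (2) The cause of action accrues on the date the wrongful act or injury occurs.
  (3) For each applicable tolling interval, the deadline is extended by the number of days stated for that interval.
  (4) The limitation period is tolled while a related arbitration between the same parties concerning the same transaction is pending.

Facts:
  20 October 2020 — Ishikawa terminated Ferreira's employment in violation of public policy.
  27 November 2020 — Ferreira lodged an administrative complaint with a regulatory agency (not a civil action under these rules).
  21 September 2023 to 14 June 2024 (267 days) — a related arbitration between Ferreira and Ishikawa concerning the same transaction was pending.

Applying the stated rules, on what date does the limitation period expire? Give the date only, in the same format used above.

The limitation period began to run on 20 October 2020.
4 years from 20 October 2020 is 20 October 2024.
The pending related arbitration from 21 September 2023 to 14 June 2024 tolled the period for 267 days, extending the deadline to 14 July 2025.
Nothing else in the chronology tolls or restarts the period.

14 July 2025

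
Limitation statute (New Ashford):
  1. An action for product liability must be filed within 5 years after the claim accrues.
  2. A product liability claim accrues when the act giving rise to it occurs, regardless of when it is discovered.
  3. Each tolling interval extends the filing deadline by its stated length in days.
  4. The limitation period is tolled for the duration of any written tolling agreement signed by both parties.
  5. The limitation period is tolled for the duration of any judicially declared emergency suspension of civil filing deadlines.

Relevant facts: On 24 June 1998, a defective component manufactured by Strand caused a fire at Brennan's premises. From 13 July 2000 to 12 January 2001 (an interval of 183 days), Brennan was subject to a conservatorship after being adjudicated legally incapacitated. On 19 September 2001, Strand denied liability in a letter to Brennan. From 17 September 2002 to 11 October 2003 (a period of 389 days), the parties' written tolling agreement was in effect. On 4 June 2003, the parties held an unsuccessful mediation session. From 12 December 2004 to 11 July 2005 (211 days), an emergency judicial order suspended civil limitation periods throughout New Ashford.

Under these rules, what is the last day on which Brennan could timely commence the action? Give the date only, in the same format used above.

The claim accrued on 24 June 1998, when the wrongful act occurred.
The untolled deadline — 5 years after 24 June 1998 — is 24 June 2003.
Because the written tolling agreement ran from 17 September 2002 to 11 October 2003, the deadline is extended by 389 days to 17 July 2004.
The emergency suspension of filing deadlines from 12 December 2004 to 11 July 2005 began after the period had already run on 17 July 2004, so it has no tolling effect.
The plaintiff's legal incapacity from 13 July 2000 to 12 January 2001 does not toll the period, because no stated rule makes the plaintiff's incapacity a tolling event.
Nothing else in the chronology tolls or restarts the period.

17 July 2004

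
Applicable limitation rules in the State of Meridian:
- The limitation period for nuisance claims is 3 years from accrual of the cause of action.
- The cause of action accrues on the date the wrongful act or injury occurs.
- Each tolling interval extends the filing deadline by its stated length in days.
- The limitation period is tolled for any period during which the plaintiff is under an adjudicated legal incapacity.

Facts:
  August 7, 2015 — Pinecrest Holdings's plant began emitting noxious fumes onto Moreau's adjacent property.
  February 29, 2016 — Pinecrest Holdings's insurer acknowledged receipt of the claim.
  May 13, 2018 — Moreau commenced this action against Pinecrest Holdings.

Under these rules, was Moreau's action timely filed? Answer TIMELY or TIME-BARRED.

The limitation period began to run on August 7, 2015.
The untolled deadline — 3 years after August 7, 2015 — is August 7, 2018.
The other events in the timeline have no effect on the limitation period under the stated rules.
Moreau filed on May 13, 2018, before the August 7, 2018 deadline, so the action is timely.

TIMELY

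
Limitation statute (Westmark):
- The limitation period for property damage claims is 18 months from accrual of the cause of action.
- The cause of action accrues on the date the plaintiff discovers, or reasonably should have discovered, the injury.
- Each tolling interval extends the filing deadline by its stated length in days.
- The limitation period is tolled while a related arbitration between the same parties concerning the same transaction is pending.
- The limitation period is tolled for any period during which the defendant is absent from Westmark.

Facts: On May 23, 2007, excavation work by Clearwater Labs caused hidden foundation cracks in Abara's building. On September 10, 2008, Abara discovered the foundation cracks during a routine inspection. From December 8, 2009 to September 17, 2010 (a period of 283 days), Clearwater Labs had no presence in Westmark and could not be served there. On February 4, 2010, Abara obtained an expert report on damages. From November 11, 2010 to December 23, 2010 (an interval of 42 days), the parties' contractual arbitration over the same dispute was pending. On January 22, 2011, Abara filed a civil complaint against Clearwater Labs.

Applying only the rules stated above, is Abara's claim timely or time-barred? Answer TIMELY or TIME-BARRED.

TIMELY

Accrual is tied to discovery, so the period began on September 10, 2008 rather than on May 23, 2007 when the act occurred.
The untolled deadline — 18 months after September 10, 2008 — is March 10, 2010.
Because the defendant's absence from the jurisdiction ran from December 8, 2009 to September 17, 2010, the deadline is extended by 283 days to December 18, 2010.
The pending related arbitration from November 11, 2010 to December 23, 2010 tolled the period for 42 days, extending the deadline to January 29, 2011.
None of the other events listed affects the running of the period under the stated rules.
Filing on January 22, 2011 beat the January 29, 2011 deadline — the action is timely.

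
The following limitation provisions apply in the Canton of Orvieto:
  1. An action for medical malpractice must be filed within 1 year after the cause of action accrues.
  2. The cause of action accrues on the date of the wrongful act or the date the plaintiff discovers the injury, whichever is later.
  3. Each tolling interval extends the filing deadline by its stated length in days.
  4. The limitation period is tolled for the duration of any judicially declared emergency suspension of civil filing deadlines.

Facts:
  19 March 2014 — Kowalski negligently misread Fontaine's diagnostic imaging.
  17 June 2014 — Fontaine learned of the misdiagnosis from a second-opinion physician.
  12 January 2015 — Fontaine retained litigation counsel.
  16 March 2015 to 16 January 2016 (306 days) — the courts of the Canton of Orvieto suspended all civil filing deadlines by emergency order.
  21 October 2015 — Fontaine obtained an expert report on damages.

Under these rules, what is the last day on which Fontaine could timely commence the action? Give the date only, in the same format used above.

18 April 2016

Taking the later of the act (19 March 2014) and discovery (17 June 2014), the claim accrued on 17 June 2014.
1 year from 17 June 2014 is 17 June 2015.
The emergency suspension of filing deadlines from 16 March 2015 to 16 January 2016 tolled the period for 306 days, extending the deadline to 18 April 2016.
None of the other events listed affects the running of the period under the stated rules.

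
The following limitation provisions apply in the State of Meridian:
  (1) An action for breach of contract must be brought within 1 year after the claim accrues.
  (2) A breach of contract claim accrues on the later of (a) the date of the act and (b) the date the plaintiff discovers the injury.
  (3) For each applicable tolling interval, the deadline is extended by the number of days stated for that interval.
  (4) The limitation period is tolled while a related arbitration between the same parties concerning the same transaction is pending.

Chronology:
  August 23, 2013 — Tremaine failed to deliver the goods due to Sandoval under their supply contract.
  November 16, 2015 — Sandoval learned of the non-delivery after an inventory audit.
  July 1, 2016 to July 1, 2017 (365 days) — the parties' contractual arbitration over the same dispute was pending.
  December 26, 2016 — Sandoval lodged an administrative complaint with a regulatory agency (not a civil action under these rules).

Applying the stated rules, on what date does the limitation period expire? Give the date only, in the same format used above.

November 16, 2017

Because discovery on November 16, 2015 post-dates the August 23, 2013 act, accrual under the later-of rule falls on November 16, 2015.
Adding the 1 year base period to November 16, 2015 gives a deadline of November 16, 2016, before any tolling.
The pending related arbitration from July 1, 2016 to July 1, 2017 tolled the period for 365 days, extending the deadline to November 16, 2017.
The other events in the timeline have no effect on the limitation period under the stated rules.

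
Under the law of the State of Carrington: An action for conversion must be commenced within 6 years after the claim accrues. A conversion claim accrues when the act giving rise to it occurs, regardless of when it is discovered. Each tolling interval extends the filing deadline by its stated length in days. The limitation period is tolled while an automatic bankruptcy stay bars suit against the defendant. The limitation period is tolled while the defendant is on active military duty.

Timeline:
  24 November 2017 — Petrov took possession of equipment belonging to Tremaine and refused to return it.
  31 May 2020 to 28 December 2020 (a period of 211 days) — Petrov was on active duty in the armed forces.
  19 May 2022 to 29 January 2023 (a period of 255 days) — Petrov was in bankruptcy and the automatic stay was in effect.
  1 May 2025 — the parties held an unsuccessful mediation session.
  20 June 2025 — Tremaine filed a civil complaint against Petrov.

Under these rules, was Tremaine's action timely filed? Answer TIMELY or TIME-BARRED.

TIME-BARRED

The claim accrued on 24 November 2017, when the wrongful act occurred.
6 years from 24 November 2017 is 24 November 2023.
Because the defendant's active military service ran from 31 May 2020 to 28 December 2020, the deadline is extended by 211 days to 22 June 2024.
Because the automatic bankruptcy stay ran from 19 May 2022 to 29 January 2023, the deadline is extended by 255 days to 4 March 2025.
None of the other events listed affects the running of the period under the stated rules.
Filing on 20 June 2025 missed the 4 March 2025 deadline — the action is time-barred.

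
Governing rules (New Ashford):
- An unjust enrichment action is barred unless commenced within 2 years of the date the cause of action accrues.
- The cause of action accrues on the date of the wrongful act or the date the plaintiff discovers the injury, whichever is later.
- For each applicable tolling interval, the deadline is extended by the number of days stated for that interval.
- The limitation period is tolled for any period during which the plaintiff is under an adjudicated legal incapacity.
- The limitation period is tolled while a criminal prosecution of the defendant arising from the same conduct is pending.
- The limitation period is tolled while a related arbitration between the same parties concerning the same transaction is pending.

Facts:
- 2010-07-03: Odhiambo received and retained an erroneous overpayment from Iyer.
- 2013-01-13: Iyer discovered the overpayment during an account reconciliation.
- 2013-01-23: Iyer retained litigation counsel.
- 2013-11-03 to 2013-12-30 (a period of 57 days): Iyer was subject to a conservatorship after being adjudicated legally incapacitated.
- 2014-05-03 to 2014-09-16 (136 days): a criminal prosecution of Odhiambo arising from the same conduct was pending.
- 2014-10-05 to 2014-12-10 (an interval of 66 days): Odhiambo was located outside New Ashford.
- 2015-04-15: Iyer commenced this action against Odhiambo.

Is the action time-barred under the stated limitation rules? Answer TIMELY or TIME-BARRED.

The claim accrued on 2013-01-13 — the later of the 2010-07-03 act and the 2013-01-13 discovery.
2 years from 2013-01-13 is 2015-01-13.
Because the plaintiff's legal incapacity ran from 2013-11-03 to 2013-12-30, the deadline is extended by 57 days to 2015-03-11.
The pending criminal prosecution from 2014-05-03 to 2014-09-16 tolled the period for 136 days, extending the deadline to 2015-07-25.
Although the defendant's absence ran from 2014-10-05 to 2014-12-10, the stated rules do not make that a tolling event, so it is disregarded.
None of the other events listed affects the running of the period under the stated rules.
Iyer filed on 2015-04-15, before the 2015-07-25 deadline, so the action is timely.

TIMELY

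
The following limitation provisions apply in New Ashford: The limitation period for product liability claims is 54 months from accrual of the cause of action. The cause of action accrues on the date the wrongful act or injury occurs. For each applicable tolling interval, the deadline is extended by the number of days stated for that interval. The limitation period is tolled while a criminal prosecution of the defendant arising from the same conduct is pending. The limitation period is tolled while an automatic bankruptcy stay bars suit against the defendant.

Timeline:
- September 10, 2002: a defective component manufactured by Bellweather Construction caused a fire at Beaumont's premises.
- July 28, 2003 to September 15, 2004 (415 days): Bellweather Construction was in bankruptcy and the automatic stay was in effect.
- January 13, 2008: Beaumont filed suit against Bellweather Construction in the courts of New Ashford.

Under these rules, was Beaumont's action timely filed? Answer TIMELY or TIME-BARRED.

TIMELY

The limitation period began to run on September 10, 2002.
Adding the 54 months base period to September 10, 2002 gives a deadline of March 10, 2007, before any tolling.
The automatic bankruptcy stay from July 28, 2003 to September 15, 2004 tolled the period for 415 days, extending the deadline to April 28, 2008.
The January 13, 2008 filing precedes the April 28, 2008 deadline; the claim is timely.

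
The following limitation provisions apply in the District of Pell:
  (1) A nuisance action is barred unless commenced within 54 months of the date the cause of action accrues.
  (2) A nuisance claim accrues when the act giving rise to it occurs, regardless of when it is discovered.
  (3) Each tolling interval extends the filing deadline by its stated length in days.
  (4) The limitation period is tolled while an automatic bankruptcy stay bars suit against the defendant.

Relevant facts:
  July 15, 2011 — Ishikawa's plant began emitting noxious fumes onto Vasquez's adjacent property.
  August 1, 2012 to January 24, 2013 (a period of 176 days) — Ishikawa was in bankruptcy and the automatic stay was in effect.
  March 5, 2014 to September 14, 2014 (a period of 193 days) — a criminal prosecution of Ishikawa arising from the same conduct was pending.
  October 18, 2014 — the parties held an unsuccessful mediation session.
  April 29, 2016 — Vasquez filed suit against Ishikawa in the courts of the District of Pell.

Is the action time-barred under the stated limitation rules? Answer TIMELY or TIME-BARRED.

The cause of action accrued on July 15, 2011, the date of the act.
Adding the 54 months base period to July 15, 2011 gives a deadline of January 15, 2016, before any tolling.
Because the automatic bankruptcy stay ran from August 1, 2012 to January 24, 2013, the deadline is extended by 176 days to July 9, 2016.
Although a criminal prosecution ran from March 5, 2014 to September 14, 2014, the stated rules do not make that a tolling event, so it is disregarded.
None of the other events listed affects the running of the period under the stated rules.
The April 29, 2016 filing precedes the July 9, 2016 deadline; the claim is timely.

TIMELY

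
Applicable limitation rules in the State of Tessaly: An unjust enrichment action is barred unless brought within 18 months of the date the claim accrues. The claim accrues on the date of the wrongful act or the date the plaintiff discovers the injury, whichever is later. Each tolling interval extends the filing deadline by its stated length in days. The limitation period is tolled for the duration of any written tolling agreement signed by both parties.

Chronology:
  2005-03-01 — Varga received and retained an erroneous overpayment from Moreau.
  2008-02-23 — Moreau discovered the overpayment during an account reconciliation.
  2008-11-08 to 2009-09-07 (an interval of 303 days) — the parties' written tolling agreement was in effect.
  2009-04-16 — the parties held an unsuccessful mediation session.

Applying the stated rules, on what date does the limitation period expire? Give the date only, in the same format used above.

2010-06-22

The claim accrued on 2008-02-23 — the later of the 2005-03-01 act and the 2008-02-23 discovery.
Adding the 18 months base period to 2008-02-23 gives a deadline of 2009-08-23, before any tolling.
The written tolling agreement from 2008-11-08 to 2009-09-07 tolled the period for 303 days, extending the deadline to 2010-06-22.
Nothing else in the chronology tolls or restarts the period.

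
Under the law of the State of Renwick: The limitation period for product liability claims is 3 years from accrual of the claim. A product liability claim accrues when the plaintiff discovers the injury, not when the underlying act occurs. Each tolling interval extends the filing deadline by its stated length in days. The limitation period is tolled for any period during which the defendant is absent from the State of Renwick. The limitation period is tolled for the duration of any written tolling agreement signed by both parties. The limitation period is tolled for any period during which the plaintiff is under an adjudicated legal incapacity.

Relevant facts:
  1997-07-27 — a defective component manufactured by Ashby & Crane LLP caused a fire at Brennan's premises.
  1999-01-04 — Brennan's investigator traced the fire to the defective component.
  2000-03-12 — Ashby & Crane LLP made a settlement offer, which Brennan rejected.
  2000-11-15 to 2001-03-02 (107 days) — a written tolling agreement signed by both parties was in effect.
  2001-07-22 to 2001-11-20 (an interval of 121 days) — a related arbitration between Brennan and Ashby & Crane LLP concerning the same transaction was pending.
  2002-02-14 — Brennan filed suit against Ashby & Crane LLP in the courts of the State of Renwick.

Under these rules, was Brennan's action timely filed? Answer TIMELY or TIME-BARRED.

The claim did not accrue until Brennan discovered the injury on 1999-01-04; the 1997-07-27 act date does not start the clock under the stated rule.
Adding the 3 years base period to 1999-01-04 gives a deadline of 2002-01-04, before any tolling.
The period was tolled for 107 days by the written tolling agreement (2000-11-15 to 2001-03-02), pushing the deadline to 2002-04-21.
No stated provision tolls the period for a pending arbitration, so the interval from 2001-07-22 to 2001-11-20 has no effect on the deadline.
Nothing else in the chronology tolls or restarts the period.
Brennan filed on 2002-02-14, before the 2002-04-21 deadline, so the action is timely.

TIMELY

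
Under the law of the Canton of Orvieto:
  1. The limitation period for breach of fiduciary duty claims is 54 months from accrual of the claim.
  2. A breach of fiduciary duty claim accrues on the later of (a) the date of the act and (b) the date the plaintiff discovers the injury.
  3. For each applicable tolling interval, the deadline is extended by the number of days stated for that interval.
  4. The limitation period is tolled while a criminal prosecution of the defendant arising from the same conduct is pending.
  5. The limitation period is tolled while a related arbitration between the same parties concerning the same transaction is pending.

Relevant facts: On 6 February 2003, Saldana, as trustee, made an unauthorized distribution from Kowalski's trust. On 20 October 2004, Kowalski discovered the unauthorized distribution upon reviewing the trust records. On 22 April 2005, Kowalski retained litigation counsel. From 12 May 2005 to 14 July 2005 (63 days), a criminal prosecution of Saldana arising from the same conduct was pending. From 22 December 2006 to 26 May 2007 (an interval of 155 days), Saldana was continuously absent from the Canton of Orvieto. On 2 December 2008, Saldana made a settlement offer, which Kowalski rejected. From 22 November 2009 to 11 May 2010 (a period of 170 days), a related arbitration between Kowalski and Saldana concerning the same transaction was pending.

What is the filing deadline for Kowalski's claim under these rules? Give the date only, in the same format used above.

Because discovery on 20 October 2004 post-dates the 6 February 2003 act, accrual under the later-of rule falls on 20 October 2004.
Adding the 54 months base period to 20 October 2004 gives a deadline of 20 April 2009, before any tolling.
The period was tolled for 63 days by the pending criminal prosecution (12 May 2005 to 14 July 2005), pushing the deadline to 22 June 2009.
By the time the pending related arbitration began on 22 November 2009, the limitation period had already expired on 22 June 2009; that interval cannot revive it.
No stated provision tolls the period for the defendant's absence, so the interval from 22 December 2006 to 26 May 2007 has no effect on the deadline.
Nothing else in the chronology tolls or restarts the period.

22 June 2009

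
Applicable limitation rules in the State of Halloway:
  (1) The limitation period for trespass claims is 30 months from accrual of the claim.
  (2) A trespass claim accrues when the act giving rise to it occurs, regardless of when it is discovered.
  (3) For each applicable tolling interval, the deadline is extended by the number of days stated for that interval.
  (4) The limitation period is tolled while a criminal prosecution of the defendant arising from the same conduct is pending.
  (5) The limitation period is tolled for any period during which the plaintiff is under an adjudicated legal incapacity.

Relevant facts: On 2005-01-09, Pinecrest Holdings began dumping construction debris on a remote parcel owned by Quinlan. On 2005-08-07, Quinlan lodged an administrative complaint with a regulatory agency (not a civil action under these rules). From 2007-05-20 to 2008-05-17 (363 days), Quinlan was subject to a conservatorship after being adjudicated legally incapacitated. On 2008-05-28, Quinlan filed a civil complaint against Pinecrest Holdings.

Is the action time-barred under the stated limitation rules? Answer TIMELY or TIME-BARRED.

The limitation period began to run on 2005-01-09.
30 months from 2005-01-09 is 2007-07-09.
The period was tolled for 363 days by the plaintiff's legal incapacity (2007-05-20 to 2008-05-17), pushing the deadline to 2008-07-06.
The other events in the timeline have no effect on the limitation period under the stated rules.
Quinlan filed on 2008-05-28, before the 2008-07-06 deadline, so the action is timely.

TIMELY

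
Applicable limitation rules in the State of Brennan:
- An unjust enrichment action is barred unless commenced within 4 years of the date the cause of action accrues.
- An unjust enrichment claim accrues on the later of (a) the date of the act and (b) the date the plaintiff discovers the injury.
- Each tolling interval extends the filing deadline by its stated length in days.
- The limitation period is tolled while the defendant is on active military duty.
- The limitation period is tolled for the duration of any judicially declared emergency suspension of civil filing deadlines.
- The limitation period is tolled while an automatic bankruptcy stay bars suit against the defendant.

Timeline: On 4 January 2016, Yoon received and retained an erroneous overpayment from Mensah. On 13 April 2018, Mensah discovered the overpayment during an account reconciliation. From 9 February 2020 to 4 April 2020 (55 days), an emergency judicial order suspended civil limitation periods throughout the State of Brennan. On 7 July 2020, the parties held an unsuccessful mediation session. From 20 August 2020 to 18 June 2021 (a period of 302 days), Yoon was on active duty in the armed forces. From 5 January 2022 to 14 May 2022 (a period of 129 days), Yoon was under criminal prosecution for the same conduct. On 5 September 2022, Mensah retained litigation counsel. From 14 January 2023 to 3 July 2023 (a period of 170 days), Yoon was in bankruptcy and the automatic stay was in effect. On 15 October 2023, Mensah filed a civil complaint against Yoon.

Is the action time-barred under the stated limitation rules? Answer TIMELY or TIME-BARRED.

TIME-BARRED

Taking the later of the act (4 January 2016) and discovery (13 April 2018), the claim accrued on 13 April 2018.
4 years from 13 April 2018 is 13 April 2022.
The period was tolled for 55 days by the emergency suspension of filing deadlines (9 February 2020 to 4 April 2020), pushing the deadline to 7 June 2022.
The defendant's active military service from 20 August 2020 to 18 June 2021 tolled the period for 302 days, extending the deadline to 5 April 2023.
The automatic bankruptcy stay from 14 January 2023 to 3 July 2023 tolled the period for 170 days, extending the deadline to 22 September 2023.
No stated provision tolls the period for a criminal prosecution, so the interval from 5 January 2022 to 14 May 2022 has no effect on the deadline.
Nothing else in the chronology tolls or restarts the period.
Filing on 15 October 2023 missed the 22 September 2023 deadline — the action is time-barred.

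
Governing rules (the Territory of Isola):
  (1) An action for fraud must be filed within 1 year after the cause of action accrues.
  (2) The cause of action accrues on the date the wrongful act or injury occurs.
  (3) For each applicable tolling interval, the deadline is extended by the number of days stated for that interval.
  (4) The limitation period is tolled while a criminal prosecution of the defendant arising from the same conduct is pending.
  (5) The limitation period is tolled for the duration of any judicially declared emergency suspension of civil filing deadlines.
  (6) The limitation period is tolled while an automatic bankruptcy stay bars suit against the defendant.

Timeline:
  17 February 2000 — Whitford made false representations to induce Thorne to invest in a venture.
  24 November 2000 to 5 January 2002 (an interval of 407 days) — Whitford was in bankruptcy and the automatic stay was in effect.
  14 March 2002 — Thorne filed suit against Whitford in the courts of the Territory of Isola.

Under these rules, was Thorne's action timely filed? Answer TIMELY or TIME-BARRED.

The limitation period began to run on 17 February 2000.
1 year from 17 February 2000 is 17 February 2001.
Because the automatic bankruptcy stay ran from 24 November 2000 to 5 January 2002, the deadline is extended by 407 days to 31 March 2002.
Filing on 14 March 2002 beat the 31 March 2002 deadline — the action is timely.

TIMELY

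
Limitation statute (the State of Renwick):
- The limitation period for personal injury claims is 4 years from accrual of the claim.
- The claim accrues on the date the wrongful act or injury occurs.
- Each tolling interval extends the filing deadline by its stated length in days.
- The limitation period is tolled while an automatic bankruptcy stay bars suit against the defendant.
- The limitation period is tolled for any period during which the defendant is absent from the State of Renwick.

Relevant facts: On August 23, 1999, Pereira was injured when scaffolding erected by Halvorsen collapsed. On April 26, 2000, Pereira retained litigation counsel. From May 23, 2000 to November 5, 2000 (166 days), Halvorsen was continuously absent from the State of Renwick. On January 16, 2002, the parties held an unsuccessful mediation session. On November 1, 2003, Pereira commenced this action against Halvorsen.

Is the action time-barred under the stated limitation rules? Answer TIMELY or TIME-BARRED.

TIMELY

The claim accrued on August 23, 1999, the date of the act.
Adding the 4 years base period to August 23, 1999 gives a deadline of August 23, 2003, before any tolling.
The defendant's absence from the jurisdiction from May 23, 2000 to November 5, 2000 tolled the period for 166 days, extending the deadline to February 5, 2004.
None of the other events listed affects the running of the period under the stated rules.
Filing on November 1, 2003 beat the February 5, 2004 deadline — the action is timely.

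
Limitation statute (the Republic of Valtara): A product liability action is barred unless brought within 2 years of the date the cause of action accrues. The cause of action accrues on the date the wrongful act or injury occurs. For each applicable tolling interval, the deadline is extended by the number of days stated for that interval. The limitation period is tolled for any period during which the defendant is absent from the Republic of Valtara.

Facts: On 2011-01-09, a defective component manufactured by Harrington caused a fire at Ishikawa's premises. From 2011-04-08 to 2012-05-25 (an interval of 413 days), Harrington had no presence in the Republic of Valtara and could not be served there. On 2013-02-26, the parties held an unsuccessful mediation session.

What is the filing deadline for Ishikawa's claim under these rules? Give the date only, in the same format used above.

2014-02-26

The limitation period began to run on 2011-01-09.
2 years from 2011-01-09 is 2013-01-09.
The period was tolled for 413 days by the defendant's absence from the jurisdiction (2011-04-08 to 2012-05-25), pushing the deadline to 2014-02-26.
The other events in the timeline have no effect on the limitation period under the stated rules.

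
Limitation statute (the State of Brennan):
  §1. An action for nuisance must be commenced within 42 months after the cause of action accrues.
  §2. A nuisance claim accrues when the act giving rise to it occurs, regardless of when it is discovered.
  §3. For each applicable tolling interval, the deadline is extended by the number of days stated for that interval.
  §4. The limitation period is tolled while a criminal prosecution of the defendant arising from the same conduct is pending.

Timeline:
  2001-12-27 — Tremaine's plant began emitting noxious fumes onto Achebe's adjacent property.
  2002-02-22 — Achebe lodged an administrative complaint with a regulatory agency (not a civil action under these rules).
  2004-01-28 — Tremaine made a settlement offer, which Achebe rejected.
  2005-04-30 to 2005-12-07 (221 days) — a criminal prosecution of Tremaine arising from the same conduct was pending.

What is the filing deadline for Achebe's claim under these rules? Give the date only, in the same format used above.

The claim accrued on 2001-12-27, when the wrongful act occurred.
Adding the 42 months base period to 2001-12-27 gives a deadline of 2005-06-27, before any tolling.
The pending criminal prosecution from 2005-04-30 to 2005-12-07 tolled the period for 221 days, extending the deadline to 2006-02-03.
None of the other events listed affects the running of the period under the stated rules.

2006-02-03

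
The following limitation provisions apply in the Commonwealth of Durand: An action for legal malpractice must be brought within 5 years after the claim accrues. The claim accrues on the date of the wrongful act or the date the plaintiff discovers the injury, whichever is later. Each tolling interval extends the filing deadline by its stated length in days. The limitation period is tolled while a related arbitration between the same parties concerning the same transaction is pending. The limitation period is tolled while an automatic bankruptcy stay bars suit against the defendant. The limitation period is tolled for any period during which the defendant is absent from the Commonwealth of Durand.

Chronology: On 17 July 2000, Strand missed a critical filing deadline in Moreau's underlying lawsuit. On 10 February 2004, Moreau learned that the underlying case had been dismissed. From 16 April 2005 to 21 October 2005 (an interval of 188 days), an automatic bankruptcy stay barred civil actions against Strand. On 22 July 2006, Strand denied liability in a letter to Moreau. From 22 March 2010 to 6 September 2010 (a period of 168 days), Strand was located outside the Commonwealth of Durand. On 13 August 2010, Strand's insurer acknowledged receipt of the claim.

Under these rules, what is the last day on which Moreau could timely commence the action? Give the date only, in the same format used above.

Taking the later of the act (17 July 2000) and discovery (10 February 2004), the claim accrued on 10 February 2004.
5 years from 10 February 2004 is 10 February 2009.
The automatic bankruptcy stay from 16 April 2005 to 21 October 2005 tolled the period for 188 days, extending the deadline to 17 August 2009.
The defendant's absence from the jurisdiction from 22 March 2010 to 6 September 2010 began after the period had already run on 17 August 2009, so it has no tolling effect.
Nothing else in the chronology tolls or restarts the period.

17 August 2009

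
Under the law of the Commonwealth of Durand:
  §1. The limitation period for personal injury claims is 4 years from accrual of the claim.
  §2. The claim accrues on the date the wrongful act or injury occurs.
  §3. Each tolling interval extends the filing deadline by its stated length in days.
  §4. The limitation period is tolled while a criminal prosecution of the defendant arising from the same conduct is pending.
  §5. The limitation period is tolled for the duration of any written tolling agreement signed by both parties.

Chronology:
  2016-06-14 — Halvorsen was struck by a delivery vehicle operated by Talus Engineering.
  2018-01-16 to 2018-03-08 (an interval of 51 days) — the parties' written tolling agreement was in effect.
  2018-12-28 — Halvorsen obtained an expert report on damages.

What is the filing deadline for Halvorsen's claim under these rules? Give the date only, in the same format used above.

The claim accrued on 2016-06-14, the date of the act.
The untolled deadline — 4 years after 2016-06-14 — is 2020-06-14.
The period was tolled for 51 days by the written tolling agreement (2018-01-16 to 2018-03-08), pushing the deadline to 2020-08-04.
Nothing else in the chronology tolls or restarts the period.

2020-08-04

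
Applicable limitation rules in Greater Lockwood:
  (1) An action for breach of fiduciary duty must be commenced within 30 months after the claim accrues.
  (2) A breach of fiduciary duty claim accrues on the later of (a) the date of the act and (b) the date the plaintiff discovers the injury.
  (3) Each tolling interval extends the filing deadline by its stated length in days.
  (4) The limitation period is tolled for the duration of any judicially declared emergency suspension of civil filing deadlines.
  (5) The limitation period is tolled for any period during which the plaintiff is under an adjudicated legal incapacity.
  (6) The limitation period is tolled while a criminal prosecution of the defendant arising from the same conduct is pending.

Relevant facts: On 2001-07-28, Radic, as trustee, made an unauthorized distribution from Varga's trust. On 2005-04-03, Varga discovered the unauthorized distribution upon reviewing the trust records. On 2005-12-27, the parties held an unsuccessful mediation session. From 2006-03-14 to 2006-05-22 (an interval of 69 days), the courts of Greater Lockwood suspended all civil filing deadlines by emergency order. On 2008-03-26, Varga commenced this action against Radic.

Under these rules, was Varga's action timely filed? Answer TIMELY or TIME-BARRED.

TIME-BARRED

Taking the later of the act (2001-07-28) and discovery (2005-04-03), the claim accrued on 2005-04-03.
The untolled deadline — 30 months after 2005-04-03 — is 2007-10-03.
The emergency suspension of filing deadlines from 2006-03-14 to 2006-05-22 tolled the period for 69 days, extending the deadline to 2007-12-11.
The other events in the timeline have no effect on the limitation period under the stated rules.
Filing on 2008-03-26 missed the 2007-12-11 deadline — the action is time-barred.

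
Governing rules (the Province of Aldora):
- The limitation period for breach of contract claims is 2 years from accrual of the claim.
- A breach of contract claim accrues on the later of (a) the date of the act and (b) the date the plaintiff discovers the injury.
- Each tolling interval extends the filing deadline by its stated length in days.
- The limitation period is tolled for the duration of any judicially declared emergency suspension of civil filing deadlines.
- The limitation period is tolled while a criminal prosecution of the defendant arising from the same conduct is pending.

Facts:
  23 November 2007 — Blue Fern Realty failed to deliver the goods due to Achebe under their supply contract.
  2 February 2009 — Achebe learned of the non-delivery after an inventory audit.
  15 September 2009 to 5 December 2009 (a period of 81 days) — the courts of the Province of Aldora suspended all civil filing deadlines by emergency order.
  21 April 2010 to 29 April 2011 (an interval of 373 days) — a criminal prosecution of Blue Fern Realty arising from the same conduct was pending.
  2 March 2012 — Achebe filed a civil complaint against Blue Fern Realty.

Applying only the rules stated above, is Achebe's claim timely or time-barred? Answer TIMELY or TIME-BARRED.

Taking the later of the act (23 November 2007) and discovery (2 February 2009), the claim accrued on 2 February 2009.
2 years from 2 February 2009 is 2 February 2011.
The period was tolled for 81 days by the emergency suspension of filing deadlines (15 September 2009 to 5 December 2009), pushing the deadline to 24 April 2011.
The period was tolled for 373 days by the pending criminal prosecution (21 April 2010 to 29 April 2011), pushing the deadline to 1 May 2012.
The 2 March 2012 filing precedes the 1 May 2012 deadline; the claim is timely.

TIMELY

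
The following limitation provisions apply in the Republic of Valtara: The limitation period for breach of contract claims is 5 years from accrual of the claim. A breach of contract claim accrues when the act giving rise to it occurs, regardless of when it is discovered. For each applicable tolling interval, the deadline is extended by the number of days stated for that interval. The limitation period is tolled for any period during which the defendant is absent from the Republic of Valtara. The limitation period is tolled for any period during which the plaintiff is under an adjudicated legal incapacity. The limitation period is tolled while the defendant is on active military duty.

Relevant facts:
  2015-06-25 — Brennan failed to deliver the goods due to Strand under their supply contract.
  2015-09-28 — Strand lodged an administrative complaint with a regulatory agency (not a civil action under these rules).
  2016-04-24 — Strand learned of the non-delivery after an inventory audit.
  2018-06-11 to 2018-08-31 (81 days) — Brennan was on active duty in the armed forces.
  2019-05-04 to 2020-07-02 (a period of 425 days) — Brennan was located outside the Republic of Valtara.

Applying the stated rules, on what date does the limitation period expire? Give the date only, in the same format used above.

2021-11-13

Because the rule ties accrual to occurrence, the claim accrued on 2015-06-25, not on the 2016-04-24 discovery date.
The untolled deadline — 5 years after 2015-06-25 — is 2020-06-25.
The period was tolled for 81 days by the defendant's active military service (2018-06-11 to 2018-08-31), pushing the deadline to 2020-09-14.
The defendant's absence from the jurisdiction from 2019-05-04 to 2020-07-02 tolled the period for 425 days, extending the deadline to 2021-11-13.
Nothing else in the chronology tolls or restarts the period.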